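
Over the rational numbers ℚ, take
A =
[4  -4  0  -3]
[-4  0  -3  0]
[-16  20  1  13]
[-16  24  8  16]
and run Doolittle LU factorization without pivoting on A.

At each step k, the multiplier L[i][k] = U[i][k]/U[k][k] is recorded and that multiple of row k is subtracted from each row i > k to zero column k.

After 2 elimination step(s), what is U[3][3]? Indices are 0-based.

U[3][3] = -2

k=0: U[0][0]=4
  eliminate (1,0): mult=-1, new row 1: (0, -4, -3, -3); set L[1][0]=-1
  eliminate (2,0): mult=-4, new row 2: (0, 4, 1, 1); set L[2][0]=-4
  eliminate (3,0): mult=-4, new row 3: (0, 8, 8, 4); set L[3][0]=-4
k=1: U[1][1]=-4
  eliminate (2,1): mult=-1, new row 2: (0, 0, -2, -2); set L[2][1]=-1
  eliminate (3,1): mult=-2, new row 3: (0, 0, 2, -2); set L[3][1]=-2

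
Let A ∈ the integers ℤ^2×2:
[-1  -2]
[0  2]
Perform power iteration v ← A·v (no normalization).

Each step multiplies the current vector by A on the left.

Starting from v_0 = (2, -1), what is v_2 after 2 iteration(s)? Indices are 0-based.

v_2 = (4, -4)

v_0 = (2, -1).
v_1 = A·v_0 = (0, -2).
v_2 = A·v_1 = (4, -4).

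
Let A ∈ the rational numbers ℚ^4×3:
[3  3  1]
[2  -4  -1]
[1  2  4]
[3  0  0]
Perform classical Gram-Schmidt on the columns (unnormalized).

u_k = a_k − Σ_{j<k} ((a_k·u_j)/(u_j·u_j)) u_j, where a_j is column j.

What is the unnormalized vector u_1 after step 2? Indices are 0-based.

Step 1: u_0 = a_0 = (3, 2, 1, 3).
Step 2: u_1 = a_1 − (3/23)·u_0 = (60/23, -98/23, 43/23, -9/23).

u_1 = (60/23, -98/23, 43/23, -9/23)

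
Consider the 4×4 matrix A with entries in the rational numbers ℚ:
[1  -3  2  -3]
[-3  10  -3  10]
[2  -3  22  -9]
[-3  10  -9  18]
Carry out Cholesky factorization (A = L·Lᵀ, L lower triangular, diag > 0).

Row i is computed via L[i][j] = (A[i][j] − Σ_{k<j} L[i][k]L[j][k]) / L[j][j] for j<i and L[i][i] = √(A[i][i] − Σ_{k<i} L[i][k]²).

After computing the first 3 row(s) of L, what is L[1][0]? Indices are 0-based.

Step 1: L[0][0] = √(1) = 1.
  L[1][0] = (-3) / L[0][0] = -3.
Step 2: L[1][1] = √(1) = 1.
  L[2][0] = (2) / L[0][0] = 2.
  L[2][1] = (3) / L[1][1] = 3.
Step 3: L[2][2] = √(9) = 3.

L[1][0] = -3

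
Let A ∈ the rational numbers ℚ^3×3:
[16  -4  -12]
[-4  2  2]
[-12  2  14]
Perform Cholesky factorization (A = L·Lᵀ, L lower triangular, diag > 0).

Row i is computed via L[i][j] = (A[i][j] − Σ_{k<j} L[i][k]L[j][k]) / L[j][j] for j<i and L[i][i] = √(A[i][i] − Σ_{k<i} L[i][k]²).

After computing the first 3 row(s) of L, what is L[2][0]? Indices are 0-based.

Step 1: L[0][0] = √(16) = 4.
  L[1][0] = (-4) / L[0][0] = -1.
Step 2: L[1][1] = √(1) = 1.
  L[2][0] = (-12) / L[0][0] = -3.
  L[2][1] = (-1) / L[1][1] = -1.
Step 3: L[2][2] = √(4) = 2.

L[2][0] = -3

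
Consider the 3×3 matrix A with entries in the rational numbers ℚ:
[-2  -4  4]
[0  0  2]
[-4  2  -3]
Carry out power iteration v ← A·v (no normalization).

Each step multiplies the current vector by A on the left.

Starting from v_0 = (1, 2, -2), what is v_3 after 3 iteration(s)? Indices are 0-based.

v_3 = (-16, 92, -418)

v_0 = (1, 2, -2).
v_1 = A·v_0 = (-18, -4, 6).
v_2 = A·v_1 = (76, 12, 46).
v_3 = A·v_2 = (-16, 92, -418).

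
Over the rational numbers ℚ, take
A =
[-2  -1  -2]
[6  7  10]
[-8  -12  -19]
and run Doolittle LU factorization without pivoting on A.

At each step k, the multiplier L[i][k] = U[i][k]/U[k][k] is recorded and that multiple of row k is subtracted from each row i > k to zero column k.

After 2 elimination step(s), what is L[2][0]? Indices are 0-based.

[col 0] pivot -2
  R1 -= -3*R0 → (0, 4, 4)  (L[1][0] := -3)
  R2 -= 4*R0 → (0, -8, -11)  (L[2][0] := 4)
[col 1] pivot 4
  R2 -= -2*R1 → (0, 0, -3)  (L[2][1] := -2)

L[2][0] = 4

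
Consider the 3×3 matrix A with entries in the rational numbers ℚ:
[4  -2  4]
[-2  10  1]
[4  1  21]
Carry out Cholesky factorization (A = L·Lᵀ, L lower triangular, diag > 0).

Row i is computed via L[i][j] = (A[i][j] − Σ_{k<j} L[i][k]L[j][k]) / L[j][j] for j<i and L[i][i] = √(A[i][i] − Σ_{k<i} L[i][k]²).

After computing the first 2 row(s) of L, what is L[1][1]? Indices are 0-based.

Step 1: L[0][0] = √(4) = 2.
  L[1][0] = (-2) / L[0][0] = -1.
Step 2: L[1][1] = √(9) = 3.

L[1][1] = 3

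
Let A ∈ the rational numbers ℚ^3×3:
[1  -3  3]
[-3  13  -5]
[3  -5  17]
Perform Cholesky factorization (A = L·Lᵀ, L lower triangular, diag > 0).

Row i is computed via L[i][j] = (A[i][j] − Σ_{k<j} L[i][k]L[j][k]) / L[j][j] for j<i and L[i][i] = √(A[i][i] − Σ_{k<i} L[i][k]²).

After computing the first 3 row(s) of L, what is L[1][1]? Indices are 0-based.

Step 1: L[0][0] = √(1) = 1.
  L[1][0] = (-3) / L[0][0] = -3.
Step 2: L[1][1] = √(4) = 2.
  L[2][0] = (3) / L[0][0] = 3.
  L[2][1] = (4) / L[1][1] = 2.
Step 3: L[2][2] = √(4) = 2.

L[1][1] = 2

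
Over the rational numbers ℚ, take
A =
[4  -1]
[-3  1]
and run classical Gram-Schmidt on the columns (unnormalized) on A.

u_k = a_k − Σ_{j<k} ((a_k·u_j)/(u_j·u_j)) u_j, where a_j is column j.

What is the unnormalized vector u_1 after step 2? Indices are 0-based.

Step 1: u_0 = a_0 = (4, -3).
Step 2: u_1 = a_1 − (-7/25)·u_0 = (3/25, 4/25).

u_1 = (3/25, 4/25)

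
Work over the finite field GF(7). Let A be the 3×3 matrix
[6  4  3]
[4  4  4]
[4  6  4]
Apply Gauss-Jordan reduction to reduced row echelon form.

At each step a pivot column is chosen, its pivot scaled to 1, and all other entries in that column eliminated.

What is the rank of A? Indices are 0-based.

step 1: normalize row 0 (÷6) = (1, 3, 4)
  row 1: subtract 4×row0 = (0, 6, 2)
  row 2: subtract 4×row0 = (0, 1, 2)
step 2: normalize row 1 (÷6) = (0, 1, 5)
  row 0: subtract 3×row1 = (1, 0, 3)
  row 2: subtract 1×row1 = (0, 0, 4)
step 3: normalize row 2 (÷4) = (0, 0, 1)
  row 0: subtract 3×row2 = (1, 0, 0)
  row 1: subtract 5×row2 = (0, 1, 0)

rank = 3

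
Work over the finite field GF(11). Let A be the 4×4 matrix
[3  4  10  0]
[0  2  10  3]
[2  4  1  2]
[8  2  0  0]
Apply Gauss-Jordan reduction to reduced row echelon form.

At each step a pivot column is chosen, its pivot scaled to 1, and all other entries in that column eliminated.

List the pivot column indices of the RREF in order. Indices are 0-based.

pivot(0,0)=3: scale R0 → (1, 5, 7, 0)
  clear (2,0): R2 −= (2)R0 → (0, 5, 9, 2)
  clear (3,0): R3 −= (8)R0 → (0, 6, 10, 0)
pivot(1,1)=2: scale R1 → (0, 1, 5, 7)
  clear (0,1): R0 −= (5)R1 → (1, 0, 4, 9)
  clear (2,1): R2 −= (5)R1 → (0, 0, 6, 0)
  clear (3,1): R3 −= (6)R1 → (0, 0, 2, 2)
pivot(2,2)=6: scale R2 → (0, 0, 1, 0)
  clear (0,2): R0 −= (4)R2 → (1, 0, 0, 9)
  clear (1,2): R1 −= (5)R2 → (0, 1, 0, 7)
  clear (3,2): R3 −= (2)R2 → (0, 0, 0, 2)
pivot(3,3)=2: scale R3 → (0, 0, 0, 1)
  clear (0,3): R0 −= (9)R3 → (1, 0, 0, 0)
  clear (1,3): R1 −= (7)R3 → (0, 1, 0, 0)

pivot columns: 0, 1, 2, 3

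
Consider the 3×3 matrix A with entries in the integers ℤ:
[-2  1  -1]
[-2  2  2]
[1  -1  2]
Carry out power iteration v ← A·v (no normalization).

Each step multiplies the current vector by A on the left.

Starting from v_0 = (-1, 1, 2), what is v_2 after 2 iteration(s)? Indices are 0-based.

v_2 = (4, 18, -3)

v_0 = (-1, 1, 2).
v_1 = A·v_0 = (1, 8, 2).
v_2 = A·v_1 = (4, 18, -3).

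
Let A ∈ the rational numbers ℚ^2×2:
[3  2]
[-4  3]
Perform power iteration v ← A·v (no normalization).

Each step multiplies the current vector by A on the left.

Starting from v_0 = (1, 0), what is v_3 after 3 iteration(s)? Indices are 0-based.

v_0 = (1, 0).
v_1 = A·v_0 = (3, -4).
v_2 = A·v_1 = (1, -24).
v_3 = A·v_2 = (-45, -76).

v_3 = (-45, -76)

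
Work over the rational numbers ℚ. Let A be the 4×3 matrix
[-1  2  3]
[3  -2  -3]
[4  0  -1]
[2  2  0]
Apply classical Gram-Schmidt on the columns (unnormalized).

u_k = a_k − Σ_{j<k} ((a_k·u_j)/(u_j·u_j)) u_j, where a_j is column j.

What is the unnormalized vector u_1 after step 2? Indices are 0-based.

u_1 = (28/15, -8/5, 8/15, 34/15)

Step 1: u_0 = a_0 = (-1, 3, 4, 2).
Step 2: u_1 = a_1 − (-2/15)·u_0 = (28/15, -8/5, 8/15, 34/15).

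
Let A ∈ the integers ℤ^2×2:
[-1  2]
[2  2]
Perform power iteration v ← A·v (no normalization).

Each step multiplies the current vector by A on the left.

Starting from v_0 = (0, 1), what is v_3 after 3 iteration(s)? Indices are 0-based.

v_0 = (0, 1).
v_1 = A·v_0 = (2, 2).
v_2 = A·v_1 = (2, 8).
v_3 = A·v_2 = (14, 20).

v_3 = (14, 20)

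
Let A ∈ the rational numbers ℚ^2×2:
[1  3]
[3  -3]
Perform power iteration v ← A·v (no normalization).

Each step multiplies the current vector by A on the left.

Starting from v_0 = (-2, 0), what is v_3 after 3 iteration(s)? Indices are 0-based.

v_0 = (-2, 0).
v_1 = A·v_0 = (-2, -6).
v_2 = A·v_1 = (-20, 12).
v_3 = A·v_2 = (16, -96).

v_3 = (16, -96)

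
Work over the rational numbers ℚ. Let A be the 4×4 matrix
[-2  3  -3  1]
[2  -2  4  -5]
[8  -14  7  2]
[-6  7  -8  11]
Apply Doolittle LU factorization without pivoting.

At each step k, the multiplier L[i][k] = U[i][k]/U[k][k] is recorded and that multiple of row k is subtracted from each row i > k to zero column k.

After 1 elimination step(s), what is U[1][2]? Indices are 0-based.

U[1][2] = 1

[col 0] pivot -2
  R1 -= -1*R0 → (0, 1, 1, -4)  (L[1][0] := -1)
  R2 -= -4*R0 → (0, -2, -5, 6)  (L[2][0] := -4)
  R3 -= 3*R0 → (0, -2, 1, 8)  (L[3][0] := 3)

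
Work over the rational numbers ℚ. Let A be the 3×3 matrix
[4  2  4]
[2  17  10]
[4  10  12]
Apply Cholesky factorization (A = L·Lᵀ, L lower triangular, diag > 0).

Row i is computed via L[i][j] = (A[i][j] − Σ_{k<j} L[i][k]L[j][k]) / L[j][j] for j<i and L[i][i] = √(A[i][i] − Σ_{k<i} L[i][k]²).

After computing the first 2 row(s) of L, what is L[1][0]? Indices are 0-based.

Step 1: L[0][0] = √(4) = 2.
  L[1][0] = (2) / L[0][0] = 1.
Step 2: L[1][1] = √(16) = 4.

L[1][0] = 1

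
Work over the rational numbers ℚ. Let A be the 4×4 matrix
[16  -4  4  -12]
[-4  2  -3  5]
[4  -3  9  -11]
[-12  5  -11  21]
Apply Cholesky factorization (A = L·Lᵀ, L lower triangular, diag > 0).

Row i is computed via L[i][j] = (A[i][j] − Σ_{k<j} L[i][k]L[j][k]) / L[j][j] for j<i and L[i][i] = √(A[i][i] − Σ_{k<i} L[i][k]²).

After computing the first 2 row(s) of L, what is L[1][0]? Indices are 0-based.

Step 1: L[0][0] = √(16) = 4.
  L[1][0] = (-4) / L[0][0] = -1.
Step 2: L[1][1] = √(1) = 1.

L[1][0] = -1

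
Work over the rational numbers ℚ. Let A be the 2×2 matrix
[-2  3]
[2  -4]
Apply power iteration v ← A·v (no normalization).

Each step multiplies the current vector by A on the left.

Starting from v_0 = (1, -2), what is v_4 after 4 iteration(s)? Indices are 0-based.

v_4 = (1468, -1784)

v_0 = (1, -2).
v_1 = A·v_0 = (-8, 10).
v_2 = A·v_1 = (46, -56).
v_3 = A·v_2 = (-260, 316).
v_4 = A·v_3 = (1468, -1784).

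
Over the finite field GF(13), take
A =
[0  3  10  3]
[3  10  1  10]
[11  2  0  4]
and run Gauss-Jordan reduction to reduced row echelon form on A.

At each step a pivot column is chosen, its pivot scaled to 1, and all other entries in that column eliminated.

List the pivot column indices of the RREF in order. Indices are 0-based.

pivot columns: 0, 1, 2

step 1: exchange rows 0,1
step 1: normalize row 0 (÷3) = (1, 12, 9, 12)
  row 2: subtract 11×row0 = (0, 0, 5, 2)
step 2: normalize row 1 (÷3) = (0, 1, 12, 1)
  row 0: subtract 12×row1 = (1, 0, 8, 0)
step 3: normalize row 2 (÷5) = (0, 0, 1, 3)
  row 0: subtract 8×row2 = (1, 0, 0, 2)
  row 1: subtract 12×row2 = (0, 1, 0, 4)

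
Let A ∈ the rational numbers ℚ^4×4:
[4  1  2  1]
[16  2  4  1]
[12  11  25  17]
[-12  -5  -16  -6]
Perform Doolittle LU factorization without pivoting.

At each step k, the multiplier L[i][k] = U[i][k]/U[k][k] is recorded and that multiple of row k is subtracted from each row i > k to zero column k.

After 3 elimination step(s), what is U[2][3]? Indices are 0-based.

U[2][3] = 2

[col 0] pivot 4
  R1 -= 4*R0 → (0, -2, -4, -3)  (L[1][0] := 4)
  R2 -= 3*R0 → (0, 8, 19, 14)  (L[2][0] := 3)
  R3 -= -3*R0 → (0, -2, -10, -3)  (L[3][0] := -3)
[col 1] pivot -2
  R2 -= -4*R1 → (0, 0, 3, 2)  (L[2][1] := -4)
  R3 -= 1*R1 → (0, 0, -6, 0)  (L[3][1] := 1)
[col 2] pivot 3
  R3 -= -2*R2 → (0, 0, 0, 4)  (L[3][2] := -2)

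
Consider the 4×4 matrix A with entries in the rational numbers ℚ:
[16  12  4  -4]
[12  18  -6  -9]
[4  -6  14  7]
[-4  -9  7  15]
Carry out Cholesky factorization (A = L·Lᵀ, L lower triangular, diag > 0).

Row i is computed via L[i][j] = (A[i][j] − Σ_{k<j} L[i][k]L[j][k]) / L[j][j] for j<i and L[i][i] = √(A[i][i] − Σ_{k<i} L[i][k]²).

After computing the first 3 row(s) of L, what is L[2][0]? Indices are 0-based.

Step 1: L[0][0] = √(16) = 4.
  L[1][0] = (12) / L[0][0] = 3.
Step 2: L[1][1] = √(9) = 3.
  L[2][0] = (4) / L[0][0] = 1.
  L[2][1] = (-9) / L[1][1] = -3.
Step 3: L[2][2] = √(4) = 2.

L[2][0] = 1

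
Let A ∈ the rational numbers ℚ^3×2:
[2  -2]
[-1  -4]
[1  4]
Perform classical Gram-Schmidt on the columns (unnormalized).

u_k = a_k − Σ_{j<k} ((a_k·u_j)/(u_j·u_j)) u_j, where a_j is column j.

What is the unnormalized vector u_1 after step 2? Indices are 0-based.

u_1 = (-10/3, -10/3, 10/3)

Step 1: u_0 = a_0 = (2, -1, 1).
Step 2: u_1 = a_1 − (2/3)·u_0 = (-10/3, -10/3, 10/3).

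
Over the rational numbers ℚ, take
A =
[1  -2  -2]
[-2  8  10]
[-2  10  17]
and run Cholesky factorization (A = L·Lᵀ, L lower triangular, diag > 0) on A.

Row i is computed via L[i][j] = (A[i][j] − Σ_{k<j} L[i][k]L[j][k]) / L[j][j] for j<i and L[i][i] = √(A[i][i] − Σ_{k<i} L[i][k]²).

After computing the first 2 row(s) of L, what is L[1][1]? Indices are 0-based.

L[1][1] = 2

Step 1: L[0][0] = √(1) = 1.
  L[1][0] = (-2) / L[0][0] = -2.
Step 2: L[1][1] = √(4) = 2.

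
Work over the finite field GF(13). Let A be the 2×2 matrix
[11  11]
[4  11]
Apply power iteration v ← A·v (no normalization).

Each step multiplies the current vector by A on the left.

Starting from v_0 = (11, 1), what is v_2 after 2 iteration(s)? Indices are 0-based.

v_0 = (11, 1).
v_1 = A·v_0 = (2, 3).
v_2 = A·v_1 = (3, 2).

v_2 = (3, 2)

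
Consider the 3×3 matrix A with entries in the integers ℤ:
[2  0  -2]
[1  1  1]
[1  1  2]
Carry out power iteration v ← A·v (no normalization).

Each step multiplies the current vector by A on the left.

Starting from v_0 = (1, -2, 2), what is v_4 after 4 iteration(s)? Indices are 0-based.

v_4 = (-64, -31, -29)

v_0 = (1, -2, 2).
v_1 = A·v_0 = (-2, 1, 3).
v_2 = A·v_1 = (-10, 2, 5).
v_3 = A·v_2 = (-30, -3, 2).
v_4 = A·v_3 = (-64, -31, -29).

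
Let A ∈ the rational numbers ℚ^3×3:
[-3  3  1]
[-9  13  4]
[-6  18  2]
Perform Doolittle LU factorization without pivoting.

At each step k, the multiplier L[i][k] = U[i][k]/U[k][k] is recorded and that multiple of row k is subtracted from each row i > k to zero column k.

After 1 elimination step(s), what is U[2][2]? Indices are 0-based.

Step 1: pivot at (0,0) is -3.
  row1 ← row1 − (3)·row0  ⇒  L[1][0]=3, U row1=(0, 4, 1)
  row2 ← row2 − (2)·row0  ⇒  L[2][0]=2, U row2=(0, 12, 0)

U[2][2] = 0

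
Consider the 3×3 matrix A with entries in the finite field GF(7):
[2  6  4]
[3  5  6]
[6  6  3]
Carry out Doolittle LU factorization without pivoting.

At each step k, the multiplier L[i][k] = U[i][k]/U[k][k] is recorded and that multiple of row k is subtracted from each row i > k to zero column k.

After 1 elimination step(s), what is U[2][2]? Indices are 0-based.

[col 0] pivot 2
  R1 -= 5*R0 → (0, 3, 0)  (L[1][0] := 5)
  R2 -= 3*R0 → (0, 2, 5)  (L[2][0] := 3)

U[2][2] = 5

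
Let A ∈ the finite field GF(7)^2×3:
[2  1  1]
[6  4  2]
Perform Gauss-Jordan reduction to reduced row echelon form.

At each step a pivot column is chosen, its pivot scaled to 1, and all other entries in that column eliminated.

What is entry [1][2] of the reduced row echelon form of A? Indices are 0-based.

M[1][2] = 6

[1] R0 /= 2  ⇒  (1, 4, 4)
     R1 -= 6·R0  ⇒  (0, 1, 6)
[2] R1 /= 1  ⇒  (0, 1, 6)
     R0 -= 4·R1  ⇒  (1, 0, 1)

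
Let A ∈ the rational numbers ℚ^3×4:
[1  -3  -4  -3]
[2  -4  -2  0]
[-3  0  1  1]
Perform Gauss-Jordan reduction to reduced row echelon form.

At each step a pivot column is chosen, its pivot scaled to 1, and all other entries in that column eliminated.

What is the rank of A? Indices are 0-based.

[1] R0 /= 1  ⇒  (1, -3, -4, -3)
     R1 -= 2·R0  ⇒  (0, 2, 6, 6)
     R2 -= -3·R0  ⇒  (0, -9, -11, -8)
[2] R1 /= 2  ⇒  (0, 1, 3, 3)
     R0 -= -3·R1  ⇒  (1, 0, 5, 6)
     R2 -= -9·R1  ⇒  (0, 0, 16, 19)
[3] R2 /= 16  ⇒  (0, 0, 1, 19/16)
     R0 -= 5·R2  ⇒  (1, 0, 0, 1/16)
     R1 -= 3·R2  ⇒  (0, 1, 0, -9/16)

rank = 3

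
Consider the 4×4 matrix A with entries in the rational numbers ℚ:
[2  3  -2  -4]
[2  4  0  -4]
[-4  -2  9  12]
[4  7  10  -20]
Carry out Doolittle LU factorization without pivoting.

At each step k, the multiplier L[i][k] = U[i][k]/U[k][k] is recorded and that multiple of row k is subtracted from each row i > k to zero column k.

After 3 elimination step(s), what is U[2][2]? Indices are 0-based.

U[2][2] = -3

[col 0] pivot 2
  R1 -= 1*R0 → (0, 1, 2, 0)  (L[1][0] := 1)
  R2 -= -2*R0 → (0, 4, 5, 4)  (L[2][0] := -2)
  R3 -= 2*R0 → (0, 1, 14, -12)  (L[3][0] := 2)
[col 1] pivot 1
  R2 -= 4*R1 → (0, 0, -3, 4)  (L[2][1] := 4)
  R3 -= 1*R1 → (0, 0, 12, -12)  (L[3][1] := 1)
[col 2] pivot -3
  R3 -= -4*R2 → (0, 0, 0, 4)  (L[3][2] := -4)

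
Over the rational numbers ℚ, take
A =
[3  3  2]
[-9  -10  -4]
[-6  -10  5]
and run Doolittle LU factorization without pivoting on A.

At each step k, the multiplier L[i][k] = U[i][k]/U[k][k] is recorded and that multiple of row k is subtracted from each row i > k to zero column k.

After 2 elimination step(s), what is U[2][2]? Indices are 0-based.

U[2][2] = 1

[col 0] pivot 3
  R1 -= -3*R0 → (0, -1, 2)  (L[1][0] := -3)
  R2 -= -2*R0 → (0, -4, 9)  (L[2][0] := -2)
[col 1] pivot -1
  R2 -= 4*R1 → (0, 0, 1)  (L[2][1] := 4)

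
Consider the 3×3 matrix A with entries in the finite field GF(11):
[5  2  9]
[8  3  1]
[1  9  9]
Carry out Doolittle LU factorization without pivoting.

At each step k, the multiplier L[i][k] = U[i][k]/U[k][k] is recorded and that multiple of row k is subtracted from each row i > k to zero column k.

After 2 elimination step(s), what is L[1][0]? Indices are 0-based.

k=0: U[0][0]=5
  eliminate (1,0): mult=6, new row 1: (0, 2, 2); set L[1][0]=6
  eliminate (2,0): mult=9, new row 2: (0, 2, 5); set L[2][0]=9
k=1: U[1][1]=2
  eliminate (2,1): mult=1, new row 2: (0, 0, 3); set L[2][1]=1

L[1][0] = 6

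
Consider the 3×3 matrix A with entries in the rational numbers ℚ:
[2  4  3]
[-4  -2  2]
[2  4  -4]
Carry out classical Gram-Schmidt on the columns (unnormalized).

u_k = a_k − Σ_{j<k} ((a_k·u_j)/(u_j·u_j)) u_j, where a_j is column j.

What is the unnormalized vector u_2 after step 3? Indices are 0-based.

u_2 = (7/2, 0, -7/2)

Step 1: u_0 = a_0 = (2, -4, 2).
Step 2: u_1 = a_1 − (1)·u_0 = (2, 2, 2).
Step 3: u_2 = a_2 − (-5/12)·u_0 − (1/6)·u_1 = (7/2, 0, -7/2).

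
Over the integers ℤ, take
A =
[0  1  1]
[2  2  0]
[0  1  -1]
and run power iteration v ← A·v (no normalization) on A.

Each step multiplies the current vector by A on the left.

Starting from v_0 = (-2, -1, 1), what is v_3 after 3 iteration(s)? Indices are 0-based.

v_3 = (-16, -40, -8)

v_0 = (-2, -1, 1).
v_1 = A·v_0 = (0, -6, -2).
v_2 = A·v_1 = (-8, -12, -4).
v_3 = A·v_2 = (-16, -40, -8).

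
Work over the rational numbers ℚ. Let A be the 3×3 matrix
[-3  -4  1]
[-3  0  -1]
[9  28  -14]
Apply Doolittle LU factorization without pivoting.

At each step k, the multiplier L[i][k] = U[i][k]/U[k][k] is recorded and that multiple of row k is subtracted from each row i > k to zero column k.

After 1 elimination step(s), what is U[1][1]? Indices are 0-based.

k=0: U[0][0]=-3
  eliminate (1,0): mult=1, new row 1: (0, 4, -2); set L[1][0]=1
  eliminate (2,0): mult=-3, new row 2: (0, 16, -11); set L[2][0]=-3

U[1][1] = 4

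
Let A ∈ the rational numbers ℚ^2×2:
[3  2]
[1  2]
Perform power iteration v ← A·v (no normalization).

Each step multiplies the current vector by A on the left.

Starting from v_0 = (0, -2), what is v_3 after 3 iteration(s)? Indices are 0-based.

v_3 = (-84, -44)

v_0 = (0, -2).
v_1 = A·v_0 = (-4, -4).
v_2 = A·v_1 = (-20, -12).
v_3 = A·v_2 = (-84, -44).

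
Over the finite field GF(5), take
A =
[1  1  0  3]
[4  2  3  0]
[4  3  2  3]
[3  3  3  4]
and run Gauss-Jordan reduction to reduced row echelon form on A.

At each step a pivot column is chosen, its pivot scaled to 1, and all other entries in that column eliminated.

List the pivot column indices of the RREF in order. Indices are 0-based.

pivot(0,0)=1: scale R0 → (1, 1, 0, 3)
  clear (1,0): R1 −= (4)R0 → (0, 3, 3, 3)
  clear (2,0): R2 −= (4)R0 → (0, 4, 2, 1)
  clear (3,0): R3 −= (3)R0 → (0, 0, 3, 0)
pivot(1,1)=3: scale R1 → (0, 1, 1, 1)
  clear (0,1): R0 −= (1)R1 → (1, 0, 4, 2)
  clear (2,1): R2 −= (4)R1 → (0, 0, 3, 2)
pivot(2,2)=3: scale R2 → (0, 0, 1, 4)
  clear (0,2): R0 −= (4)R2 → (1, 0, 0, 1)
  clear (1,2): R1 −= (1)R2 → (0, 1, 0, 2)
  clear (3,2): R3 −= (3)R2 → (0, 0, 0, 3)
pivot(3,3)=3: scale R3 → (0, 0, 0, 1)
  clear (0,3): R0 −= (1)R3 → (1, 0, 0, 0)
  clear (1,3): R1 −= (2)R3 → (0, 1, 0, 0)
  clear (2,3): R2 −= (4)R3 → (0, 0, 1, 0)

pivot columns: 0, 1, 2, 3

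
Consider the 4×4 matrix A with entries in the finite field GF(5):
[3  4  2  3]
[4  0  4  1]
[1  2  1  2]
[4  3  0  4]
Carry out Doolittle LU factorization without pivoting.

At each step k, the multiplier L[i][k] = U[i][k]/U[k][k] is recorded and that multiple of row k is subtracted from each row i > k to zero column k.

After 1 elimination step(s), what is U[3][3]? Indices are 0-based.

U[3][3] = 0

Step 1: pivot at (0,0) is 3.
  row1 ← row1 − (3)·row0  ⇒  L[1][0]=3, U row1=(0, 3, 3, 2)
  row2 ← row2 − (2)·row0  ⇒  L[2][0]=2, U row2=(0, 4, 2, 1)
  row3 ← row3 − (3)·row0  ⇒  L[3][0]=3, U row3=(0, 1, 4, 0)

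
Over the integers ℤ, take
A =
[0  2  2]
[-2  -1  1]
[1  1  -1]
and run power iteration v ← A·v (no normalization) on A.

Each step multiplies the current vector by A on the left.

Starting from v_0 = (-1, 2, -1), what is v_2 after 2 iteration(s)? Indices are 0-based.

v_2 = (2, -1, -1)

v_0 = (-1, 2, -1).
v_1 = A·v_0 = (2, -1, 2).
v_2 = A·v_1 = (2, -1, -1).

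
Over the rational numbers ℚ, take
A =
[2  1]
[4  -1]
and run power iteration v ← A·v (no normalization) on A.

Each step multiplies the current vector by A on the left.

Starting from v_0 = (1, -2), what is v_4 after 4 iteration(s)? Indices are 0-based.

v_0 = (1, -2).
v_1 = A·v_0 = (0, 6).
v_2 = A·v_1 = (6, -6).
v_3 = A·v_2 = (6, 30).
v_4 = A·v_3 = (42, -6).

v_4 = (42, -6)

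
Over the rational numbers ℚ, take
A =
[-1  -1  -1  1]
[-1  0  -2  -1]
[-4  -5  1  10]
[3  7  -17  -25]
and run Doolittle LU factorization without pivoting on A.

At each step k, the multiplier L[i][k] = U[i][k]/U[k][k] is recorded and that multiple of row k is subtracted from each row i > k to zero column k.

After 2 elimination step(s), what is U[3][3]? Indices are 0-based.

U[3][3] = -14

Step 1: pivot at (0,0) is -1.
  row1 ← row1 − (1)·row0  ⇒  L[1][0]=1, U row1=(0, 1, -1, -2)
  row2 ← row2 − (4)·row0  ⇒  L[2][0]=4, U row2=(0, -1, 5, 6)
  row3 ← row3 − (-3)·row0  ⇒  L[3][0]=-3, U row3=(0, 4, -20, -22)
Step 2: pivot at (1,1) is 1.
  row2 ← row2 − (-1)·row1  ⇒  L[2][1]=-1, U row2=(0, 0, 4, 4)
  row3 ← row3 − (4)·row1  ⇒  L[3][1]=4, U row3=(0, 0, -16, -14)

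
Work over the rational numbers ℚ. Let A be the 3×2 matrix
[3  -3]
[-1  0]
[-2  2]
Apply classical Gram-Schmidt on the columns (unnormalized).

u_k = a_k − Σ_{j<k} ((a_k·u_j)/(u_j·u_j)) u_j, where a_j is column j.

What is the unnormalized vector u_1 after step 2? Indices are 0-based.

u_1 = (-3/14, -13/14, 1/7)

Step 1: u_0 = a_0 = (3, -1, -2).
Step 2: u_1 = a_1 − (-13/14)·u_0 = (-3/14, -13/14, 1/7).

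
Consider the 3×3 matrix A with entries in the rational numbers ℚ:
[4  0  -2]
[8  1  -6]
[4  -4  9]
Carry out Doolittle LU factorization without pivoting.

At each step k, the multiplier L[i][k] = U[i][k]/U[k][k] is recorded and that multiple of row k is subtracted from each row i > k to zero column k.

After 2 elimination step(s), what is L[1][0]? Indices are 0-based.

k=0: U[0][0]=4
  eliminate (1,0): mult=2, new row 1: (0, 1, -2); set L[1][0]=2
  eliminate (2,0): mult=1, new row 2: (0, -4, 11); set L[2][0]=1
k=1: U[1][1]=1
  eliminate (2,1): mult=-4, new row 2: (0, 0, 3); set L[2][1]=-4

L[1][0] = 2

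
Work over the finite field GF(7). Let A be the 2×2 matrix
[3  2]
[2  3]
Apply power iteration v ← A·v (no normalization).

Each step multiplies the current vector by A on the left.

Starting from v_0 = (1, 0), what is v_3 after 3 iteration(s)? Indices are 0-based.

v_3 = (0, 6)

v_0 = (1, 0).
v_1 = A·v_0 = (3, 2).
v_2 = A·v_1 = (6, 5).
v_3 = A·v_2 = (0, 6).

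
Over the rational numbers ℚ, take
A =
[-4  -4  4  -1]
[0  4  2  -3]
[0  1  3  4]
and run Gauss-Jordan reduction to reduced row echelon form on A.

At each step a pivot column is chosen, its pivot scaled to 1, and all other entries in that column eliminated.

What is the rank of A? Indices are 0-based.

[1] R0 /= -4  ⇒  (1, 1, -1, 1/4)
[2] R1 /= 4  ⇒  (0, 1, 1/2, -3/4)
     R0 -= 1·R1  ⇒  (1, 0, -3/2, 1)
     R2 -= 1·R1  ⇒  (0, 0, 5/2, 19/4)
[3] R2 /= 5/2  ⇒  (0, 0, 1, 19/10)
     R0 -= -3/2·R2  ⇒  (1, 0, 0, 77/20)
     R1 -= 1/2·R2  ⇒  (0, 1, 0, -17/10)

rank = 3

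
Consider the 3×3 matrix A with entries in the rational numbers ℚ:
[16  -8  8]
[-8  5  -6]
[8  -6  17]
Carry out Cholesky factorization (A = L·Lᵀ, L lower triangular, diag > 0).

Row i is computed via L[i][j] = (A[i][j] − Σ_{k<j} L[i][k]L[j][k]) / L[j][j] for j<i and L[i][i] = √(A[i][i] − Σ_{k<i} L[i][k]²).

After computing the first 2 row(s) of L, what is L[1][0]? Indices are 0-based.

Step 1: L[0][0] = √(16) = 4.
  L[1][0] = (-8) / L[0][0] = -2.
Step 2: L[1][1] = √(1) = 1.

L[1][0] = -2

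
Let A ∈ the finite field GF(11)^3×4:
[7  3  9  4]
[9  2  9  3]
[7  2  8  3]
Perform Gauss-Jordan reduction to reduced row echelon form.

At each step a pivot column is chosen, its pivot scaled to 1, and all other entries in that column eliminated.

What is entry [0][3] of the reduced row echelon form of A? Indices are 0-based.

M[0][3] = 2

step 1: normalize row 0 (÷7) = (1, 2, 6, 10)
  row 1: subtract 9×row0 = (0, 6, 10, 1)
  row 2: subtract 7×row0 = (0, 10, 10, 10)
step 2: normalize row 1 (÷6) = (0, 1, 9, 2)
  row 0: subtract 2×row1 = (1, 0, 10, 6)
  row 2: subtract 10×row1 = (0, 0, 8, 1)
step 3: normalize row 2 (÷8) = (0, 0, 1, 7)
  row 0: subtract 10×row2 = (1, 0, 0, 2)
  row 1: subtract 9×row2 = (0, 1, 0, 5)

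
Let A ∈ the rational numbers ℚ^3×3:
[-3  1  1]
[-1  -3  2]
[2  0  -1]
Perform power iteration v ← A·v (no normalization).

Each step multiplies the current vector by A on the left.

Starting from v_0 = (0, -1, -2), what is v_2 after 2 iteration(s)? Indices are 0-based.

v_0 = (0, -1, -2).
v_1 = A·v_0 = (-3, -1, 2).
v_2 = A·v_1 = (10, 10, -8).

v_2 = (10, 10, -8)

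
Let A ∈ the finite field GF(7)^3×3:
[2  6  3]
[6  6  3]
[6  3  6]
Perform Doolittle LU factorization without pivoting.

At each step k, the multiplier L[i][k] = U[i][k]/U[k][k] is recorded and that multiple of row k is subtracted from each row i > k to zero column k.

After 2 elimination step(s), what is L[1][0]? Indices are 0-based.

L[1][0] = 3

[col 0] pivot 2
  R1 -= 3*R0 → (0, 2, 1)  (L[1][0] := 3)
  R2 -= 3*R0 → (0, 6, 4)  (L[2][0] := 3)
[col 1] pivot 2
  R2 -= 3*R1 → (0, 0, 1)  (L[2][1] := 3)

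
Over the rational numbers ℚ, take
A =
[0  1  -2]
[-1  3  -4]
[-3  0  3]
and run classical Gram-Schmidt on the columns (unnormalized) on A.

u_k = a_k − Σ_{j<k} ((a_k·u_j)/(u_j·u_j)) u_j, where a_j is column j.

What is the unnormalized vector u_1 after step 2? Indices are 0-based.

Step 1: u_0 = a_0 = (0, -1, -3).
Step 2: u_1 = a_1 − (-3/10)·u_0 = (1, 27/10, -9/10).

u_1 = (1, 27/10, -9/10)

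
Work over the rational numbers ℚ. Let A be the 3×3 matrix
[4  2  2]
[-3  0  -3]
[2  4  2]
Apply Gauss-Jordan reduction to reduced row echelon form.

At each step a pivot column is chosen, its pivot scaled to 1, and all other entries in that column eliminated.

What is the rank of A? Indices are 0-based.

step 1: normalize row 0 (÷4) = (1, 1/2, 1/2)
  row 1: subtract -3×row0 = (0, 3/2, -3/2)
  row 2: subtract 2×row0 = (0, 3, 1)
step 2: normalize row 1 (÷3/2) = (0, 1, -1)
  row 0: subtract 1/2×row1 = (1, 0, 1)
  row 2: subtract 3×row1 = (0, 0, 4)
step 3: normalize row 2 (÷4) = (0, 0, 1)
  row 0: subtract 1×row2 = (1, 0, 0)
  row 1: subtract -1×row2 = (0, 1, 0)

rank = 3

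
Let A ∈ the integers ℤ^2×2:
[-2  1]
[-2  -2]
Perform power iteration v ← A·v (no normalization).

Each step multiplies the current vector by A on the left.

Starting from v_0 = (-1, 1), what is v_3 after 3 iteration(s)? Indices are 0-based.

v_3 = (6, 24)

v_0 = (-1, 1).
v_1 = A·v_0 = (3, 0).
v_2 = A·v_1 = (-6, -6).
v_3 = A·v_2 = (6, 24).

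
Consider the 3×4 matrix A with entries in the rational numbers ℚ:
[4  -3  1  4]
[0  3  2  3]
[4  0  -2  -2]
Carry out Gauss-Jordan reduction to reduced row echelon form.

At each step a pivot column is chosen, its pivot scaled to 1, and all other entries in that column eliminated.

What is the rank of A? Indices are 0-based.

pivot(0,0)=4: scale R0 → (1, -3/4, 1/4, 1)
  clear (2,0): R2 −= (4)R0 → (0, 3, -3, -6)
pivot(1,1)=3: scale R1 → (0, 1, 2/3, 1)
  clear (0,1): R0 −= (-3/4)R1 → (1, 0, 3/4, 7/4)
  clear (2,1): R2 −= (3)R1 → (0, 0, -5, -9)
pivot(2,2)=-5: scale R2 → (0, 0, 1, 9/5)
  clear (0,2): R0 −= (3/4)R2 → (1, 0, 0, 2/5)
  clear (1,2): R1 −= (2/3)R2 → (0, 1, 0, -1/5)

rank = 3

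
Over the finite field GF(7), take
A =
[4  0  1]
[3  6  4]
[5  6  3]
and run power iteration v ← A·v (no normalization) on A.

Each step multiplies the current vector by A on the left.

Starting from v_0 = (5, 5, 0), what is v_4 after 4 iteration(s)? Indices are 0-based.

v_0 = (5, 5, 0).
v_1 = A·v_0 = (6, 3, 6).
v_2 = A·v_1 = (2, 4, 3).
v_3 = A·v_2 = (4, 0, 1).
v_4 = A·v_3 = (3, 2, 2).

v_4 = (3, 2, 2)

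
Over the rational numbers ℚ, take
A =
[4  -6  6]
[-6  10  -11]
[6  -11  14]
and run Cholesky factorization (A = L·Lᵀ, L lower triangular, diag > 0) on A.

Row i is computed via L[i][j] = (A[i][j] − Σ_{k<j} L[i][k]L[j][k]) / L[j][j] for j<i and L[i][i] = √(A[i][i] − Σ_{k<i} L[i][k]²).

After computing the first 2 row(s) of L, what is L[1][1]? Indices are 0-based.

Step 1: L[0][0] = √(4) = 2.
  L[1][0] = (-6) / L[0][0] = -3.
Step 2: L[1][1] = √(1) = 1.

L[1][1] = 1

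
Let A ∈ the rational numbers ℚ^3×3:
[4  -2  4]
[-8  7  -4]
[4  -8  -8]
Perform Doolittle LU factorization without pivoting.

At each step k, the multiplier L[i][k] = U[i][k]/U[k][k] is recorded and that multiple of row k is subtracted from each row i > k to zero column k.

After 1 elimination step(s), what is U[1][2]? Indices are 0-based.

U[1][2] = 4

k=0: U[0][0]=4
  eliminate (1,0): mult=-2, new row 1: (0, 3, 4); set L[1][0]=-2
  eliminate (2,0): mult=1, new row 2: (0, -6, -12); set L[2][0]=1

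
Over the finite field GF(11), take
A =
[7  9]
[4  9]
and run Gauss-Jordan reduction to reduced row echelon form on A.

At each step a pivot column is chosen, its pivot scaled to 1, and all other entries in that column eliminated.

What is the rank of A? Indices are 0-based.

rank = 2

step 1: normalize row 0 (÷7) = (1, 6)
  row 1: subtract 4×row0 = (0, 7)
step 2: normalize row 1 (÷7) = (0, 1)
  row 0: subtract 6×row1 = (1, 0)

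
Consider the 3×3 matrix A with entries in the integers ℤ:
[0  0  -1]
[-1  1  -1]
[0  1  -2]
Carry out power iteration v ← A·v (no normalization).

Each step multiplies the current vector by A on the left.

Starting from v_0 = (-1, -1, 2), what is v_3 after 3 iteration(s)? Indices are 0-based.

v_3 = (-8, -8, -11)

v_0 = (-1, -1, 2).
v_1 = A·v_0 = (-2, -2, -5).
v_2 = A·v_1 = (5, 5, 8).
v_3 = A·v_2 = (-8, -8, -11).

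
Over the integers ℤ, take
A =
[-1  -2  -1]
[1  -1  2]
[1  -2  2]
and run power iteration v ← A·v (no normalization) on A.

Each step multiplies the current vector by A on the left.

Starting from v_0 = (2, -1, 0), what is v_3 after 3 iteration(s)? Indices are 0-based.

v_3 = (-2, -11, -16)

v_0 = (2, -1, 0).
v_1 = A·v_0 = (0, 3, 4).
v_2 = A·v_1 = (-10, 5, 2).
v_3 = A·v_2 = (-2, -11, -16).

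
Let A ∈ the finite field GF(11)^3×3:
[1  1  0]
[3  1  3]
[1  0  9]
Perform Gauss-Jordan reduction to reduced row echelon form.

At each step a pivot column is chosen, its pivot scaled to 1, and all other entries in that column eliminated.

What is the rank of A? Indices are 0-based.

rank = 3

step 1: normalize row 0 (÷1) = (1, 1, 0)
  row 1: subtract 3×row0 = (0, 9, 3)
  row 2: subtract 1×row0 = (0, 10, 9)
step 2: normalize row 1 (÷9) = (0, 1, 4)
  row 0: subtract 1×row1 = (1, 0, 7)
  row 2: subtract 10×row1 = (0, 0, 2)
step 3: normalize row 2 (÷2) = (0, 0, 1)
  row 0: subtract 7×row2 = (1, 0, 0)
  row 1: subtract 4×row2 = (0, 1, 0)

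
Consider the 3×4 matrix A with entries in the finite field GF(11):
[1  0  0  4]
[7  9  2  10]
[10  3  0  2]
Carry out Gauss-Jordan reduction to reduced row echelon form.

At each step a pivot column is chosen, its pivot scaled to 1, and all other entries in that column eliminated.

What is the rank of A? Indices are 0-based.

pivot(0,0)=1: scale R0 → (1, 0, 0, 4)
  clear (1,0): R1 −= (7)R0 → (0, 9, 2, 4)
  clear (2,0): R2 −= (10)R0 → (0, 3, 0, 6)
pivot(1,1)=9: scale R1 → (0, 1, 10, 9)
  clear (2,1): R2 −= (3)R1 → (0, 0, 3, 1)
pivot(2,2)=3: scale R2 → (0, 0, 1, 4)
  clear (1,2): R1 −= (10)R2 → (0, 1, 0, 2)

rank = 3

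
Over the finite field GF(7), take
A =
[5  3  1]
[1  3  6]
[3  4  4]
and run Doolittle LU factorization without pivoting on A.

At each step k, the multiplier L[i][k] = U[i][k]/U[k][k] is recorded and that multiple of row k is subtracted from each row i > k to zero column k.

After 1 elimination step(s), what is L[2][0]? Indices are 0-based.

L[2][0] = 2

[col 0] pivot 5
  R1 -= 3*R0 → (0, 1, 3)  (L[1][0] := 3)
  R2 -= 2*R0 → (0, 5, 2)  (L[2][0] := 2)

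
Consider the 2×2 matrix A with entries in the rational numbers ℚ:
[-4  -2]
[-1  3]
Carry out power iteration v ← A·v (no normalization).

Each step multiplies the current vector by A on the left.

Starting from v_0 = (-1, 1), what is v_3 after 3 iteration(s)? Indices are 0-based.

v_0 = (-1, 1).
v_1 = A·v_0 = (2, 4).
v_2 = A·v_1 = (-16, 10).
v_3 = A·v_2 = (44, 46).

v_3 = (44, 46)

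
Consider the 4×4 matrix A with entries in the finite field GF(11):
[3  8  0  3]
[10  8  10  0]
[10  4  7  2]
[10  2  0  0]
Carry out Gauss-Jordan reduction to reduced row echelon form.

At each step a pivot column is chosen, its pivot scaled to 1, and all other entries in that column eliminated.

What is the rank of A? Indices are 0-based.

step 1: normalize row 0 (÷3) = (1, 10, 0, 1)
  row 1: subtract 10×row0 = (0, 7, 10, 1)
  row 2: subtract 10×row0 = (0, 3, 7, 3)
  row 3: subtract 10×row0 = (0, 1, 0, 1)
step 2: normalize row 1 (÷7) = (0, 1, 3, 8)
  row 0: subtract 10×row1 = (1, 0, 3, 9)
  row 2: subtract 3×row1 = (0, 0, 9, 1)
  row 3: subtract 1×row1 = (0, 0, 8, 4)
step 3: normalize row 2 (÷9) = (0, 0, 1, 5)
  row 0: subtract 3×row2 = (1, 0, 0, 5)
  row 1: subtract 3×row2 = (0, 1, 0, 4)
  row 3: subtract 8×row2 = (0, 0, 0, 8)
step 4: normalize row 3 (÷8) = (0, 0, 0, 1)
  row 0: subtract 5×row3 = (1, 0, 0, 0)
  row 1: subtract 4×row3 = (0, 1, 0, 0)
  row 2: subtract 5×row3 = (0, 0, 1, 0)

rank = 4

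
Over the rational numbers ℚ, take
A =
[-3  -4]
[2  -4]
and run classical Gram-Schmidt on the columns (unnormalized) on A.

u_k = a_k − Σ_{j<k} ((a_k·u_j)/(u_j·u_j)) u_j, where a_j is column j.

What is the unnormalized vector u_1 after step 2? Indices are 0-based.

u_1 = (-40/13, -60/13)

Step 1: u_0 = a_0 = (-3, 2).
Step 2: u_1 = a_1 − (4/13)·u_0 = (-40/13, -60/13).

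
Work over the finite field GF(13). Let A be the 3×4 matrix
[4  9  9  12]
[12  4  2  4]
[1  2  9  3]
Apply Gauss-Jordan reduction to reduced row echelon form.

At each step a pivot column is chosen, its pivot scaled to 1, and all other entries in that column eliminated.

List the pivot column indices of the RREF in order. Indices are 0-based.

pivot columns: 0, 1, 2

step 1: normalize row 0 (÷4) = (1, 12, 12, 3)
  row 1: subtract 12×row0 = (0, 3, 1, 7)
  row 2: subtract 1×row0 = (0, 3, 10, 0)
step 2: normalize row 1 (÷3) = (0, 1, 9, 11)
  row 0: subtract 12×row1 = (1, 0, 8, 1)
  row 2: subtract 3×row1 = (0, 0, 9, 6)
step 3: normalize row 2 (÷9) = (0, 0, 1, 5)
  row 0: subtract 8×row2 = (1, 0, 0, 0)
  row 1: subtract 9×row2 = (0, 1, 0, 5)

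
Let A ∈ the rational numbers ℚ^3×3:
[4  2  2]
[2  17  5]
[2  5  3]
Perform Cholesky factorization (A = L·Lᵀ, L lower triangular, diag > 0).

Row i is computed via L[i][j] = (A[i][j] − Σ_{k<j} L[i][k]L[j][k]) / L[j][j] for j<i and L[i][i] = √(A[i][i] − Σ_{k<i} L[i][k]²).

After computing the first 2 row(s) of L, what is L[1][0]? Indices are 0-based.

L[1][0] = 1

Step 1: L[0][0] = √(4) = 2.
  L[1][0] = (2) / L[0][0] = 1.
Step 2: L[1][1] = √(16) = 4.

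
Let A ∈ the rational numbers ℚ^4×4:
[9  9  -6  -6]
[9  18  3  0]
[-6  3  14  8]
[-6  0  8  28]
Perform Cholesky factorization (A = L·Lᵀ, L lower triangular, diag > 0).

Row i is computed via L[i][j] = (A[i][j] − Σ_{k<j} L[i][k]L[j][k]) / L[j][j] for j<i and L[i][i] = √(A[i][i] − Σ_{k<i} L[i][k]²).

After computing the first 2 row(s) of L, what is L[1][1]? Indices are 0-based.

Step 1: L[0][0] = √(9) = 3.
  L[1][0] = (9) / L[0][0] = 3.
Step 2: L[1][1] = √(9) = 3.

L[1][1] = 3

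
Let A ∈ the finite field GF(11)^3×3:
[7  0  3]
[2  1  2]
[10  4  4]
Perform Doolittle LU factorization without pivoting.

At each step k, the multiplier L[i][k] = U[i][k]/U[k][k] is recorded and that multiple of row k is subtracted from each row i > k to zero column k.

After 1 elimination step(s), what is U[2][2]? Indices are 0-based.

Step 1: pivot at (0,0) is 7.
  row1 ← row1 − (5)·row0  ⇒  L[1][0]=5, U row1=(0, 1, 9)
  row2 ← row2 − (3)·row0  ⇒  L[2][0]=3, U row2=(0, 4, 6)

U[2][2] = 6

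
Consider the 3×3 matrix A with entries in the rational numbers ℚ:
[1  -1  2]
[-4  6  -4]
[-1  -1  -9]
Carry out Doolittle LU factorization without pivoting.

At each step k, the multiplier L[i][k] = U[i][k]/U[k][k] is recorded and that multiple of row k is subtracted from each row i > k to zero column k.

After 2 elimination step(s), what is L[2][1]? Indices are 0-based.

k=0: U[0][0]=1
  eliminate (1,0): mult=-4, new row 1: (0, 2, 4); set L[1][0]=-4
  eliminate (2,0): mult=-1, new row 2: (0, -2, -7); set L[2][0]=-1
k=1: U[1][1]=2
  eliminate (2,1): mult=-1, new row 2: (0, 0, -3); set L[2][1]=-1

L[2][1] = -1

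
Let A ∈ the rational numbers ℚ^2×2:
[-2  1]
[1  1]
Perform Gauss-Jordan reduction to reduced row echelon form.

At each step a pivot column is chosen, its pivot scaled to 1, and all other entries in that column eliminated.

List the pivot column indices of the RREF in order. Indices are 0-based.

pivot columns: 0, 1

pivot(0,0)=-2: scale R0 → (1, -1/2)
  clear (1,0): R1 −= (1)R0 → (0, 3/2)
pivot(1,1)=3/2: scale R1 → (0, 1)
  clear (0,1): R0 −= (-1/2)R1 → (1, 0)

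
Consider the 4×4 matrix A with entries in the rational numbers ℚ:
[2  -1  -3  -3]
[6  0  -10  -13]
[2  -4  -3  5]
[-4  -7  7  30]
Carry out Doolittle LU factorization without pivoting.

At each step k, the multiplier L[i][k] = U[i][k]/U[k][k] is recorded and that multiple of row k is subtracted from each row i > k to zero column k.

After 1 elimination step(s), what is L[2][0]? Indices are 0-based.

k=0: U[0][0]=2
  eliminate (1,0): mult=3, new row 1: (0, 3, -1, -4); set L[1][0]=3
  eliminate (2,0): mult=1, new row 2: (0, -3, 0, 8); set L[2][0]=1
  eliminate (3,0): mult=-2, new row 3: (0, -9, 1, 24); set L[3][0]=-2

L[2][0] = 1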